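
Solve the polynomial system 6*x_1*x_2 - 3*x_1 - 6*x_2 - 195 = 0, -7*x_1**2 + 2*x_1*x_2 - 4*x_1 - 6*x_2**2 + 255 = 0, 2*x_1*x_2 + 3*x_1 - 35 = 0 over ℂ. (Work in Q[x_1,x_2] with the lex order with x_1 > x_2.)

Compute a lex Gröbner basis by Buchberger's algorithm.
f_1 = 6*x_1*x_2 - 3*x_1 - 6*x_2 - 195, LT = x_1*x_2.
f_2 = -7*x_1**2 + 2*x_1*x_2 - 4*x_1 - 6*x_2**2 + 255, LT = x_1**2.
f_3 = 2*x_1*x_2 + 3*x_1 - 35, LT = x_1*x_2.

S(f_1,f_2): lcm = x_1**2*x_2. S = -1/2*x_1**2 + 2/7*x_1*x_2**2 - 11/7*x_1*x_2 - 65/2*x_1 - 6/7*x_2**3 + 255/7*x_2.
  reduce S modulo (f_1, f_2, f_3):
  remainder -33*x_1 - 6/7*x_2**3 + 5/7*x_2**2 + 309/7*x_2 - 485/7 ≠ 0; add h_4 = -33*x_1 - 6/7*x_2**3 + 5/7*x_2**2 + 309/7*x_2 - 485/7 to the basis.

S(f_1,f_3): lcm = x_1*x_2. S = -2*x_1 - x_2 - 15.
  reduce S modulo (f_1, f_2, f_3, h_4):
  remainder 4/77*x_2**3 - 10/231*x_2**2 - 283/77*x_2 - 2495/231 ≠ 0; add h_5 = 4/77*x_2**3 - 10/231*x_2**2 - 283/77*x_2 - 2495/231 to the basis.

S(f_2,f_3): lcm = x_1**2*x_2. S = -3/2*x_1**2 - 2/7*x_1*x_2**2 + 4/7*x_1*x_2 + 35/2*x_1 + 6/7*x_2**3 - 255/7*x_2.
  reduce S modulo (f_1, f_2, f_3, h_4, h_5):
  remainder 12/7*x_2**2 + 23/4*x_2 - 395/28 ≠ 0; add h_6 = 12/7*x_2**2 + 23/4*x_2 - 395/28 to the basis.

S(f_1,h_4): lcm = x_1*x_2. S = -1/2*x_1 - 2/77*x_2**4 + 5/231*x_2**3 + 103/77*x_2**2 - 716/231*x_2 - 65/2.
  reduce S modulo (f_1, f_2, f_3, h_4, h_5, h_6):
  remainder -631/96*x_2 - 3155/96 ≠ 0; add h_7 = -631/96*x_2 - 3155/96 to the basis.

The other S-polynomials (S(f_2,h_4), S(f_3,h_4), S(f_1,h_5), S(f_2,h_5), S(f_3,h_5), S(h_4,h_5), S(f_1,h_6), S(f_2,h_6), S(f_3,h_6), S(h_4,h_6), S(h_5,h_6), S(f_1,h_7), S(f_2,h_7), S(f_3,h_7), S(h_4,h_7), S(h_5,h_7), S(h_6,h_7)) all reduce to 0 modulo the current basis, so we have a Gröbner basis.
Inter-reduce: drop elements whose leading term is divisible by another's, tail-reduce, and make monic.
Reduced Gröbner basis: {x_1 + 5, x_2 + 5}.

The lex basis is triangular: the last element involves only x_2. Solving x_2 + 5 = 0 gives x_2 ∈ {-5}; substituting each value into the earlier elements determines the remaining variables.
  x_2 = -5: the earlier basis element becomes x_1 + 5 = 0, giving x_1 = -5 — point (-5, -5).

{(-5, -5)}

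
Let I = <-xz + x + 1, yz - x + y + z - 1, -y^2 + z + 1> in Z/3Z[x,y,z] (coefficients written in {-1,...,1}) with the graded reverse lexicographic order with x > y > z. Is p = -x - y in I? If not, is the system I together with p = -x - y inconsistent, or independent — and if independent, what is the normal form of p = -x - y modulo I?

First compute the reduced Gröbner basis of I by Buchberger's algorithm.
f_1 = -xz + x + 1, LT = xz.
f_2 = yz - x + y + z - 1, LT = yz.
f_3 = -y^2 + z + 1, LT = y^2.

S(f_1,f_2): lcm = xyz. S = x^2 + xy - xz + x - y.
  leading term x^2: no divisor's leading term divides it; move x^2 to the remainder.
  leading term xy: no divisor's leading term divides it; move xy to the remainder.
  leading term xz: subtract (1)·f_1 from -xz + x - y → -y - 1
  leading term y: no divisor's leading term divides it; move -y to the remainder.
  leading term 1: no divisor's leading term divides it; move -1 to the remainder.
  remainder x^2 + xy - y - 1 ≠ 0; add h_4 = x^2 + xy - y - 1 to the basis.

S(f_2,f_3): lcm = y^2z. S = -xy + y^2 + yz + z^2 - y + z.
  leading term xy: no divisor's leading term divides it; move -xy to the remainder.
  leading term y^2: subtract (-1)·f_3 from y^2 + yz + z^2 - y + z → yz + z^2 - y - z + 1
  leading term yz: subtract (1)·f_2 from yz + z^2 - y - z + 1 → z^2 + x + y + z - 1
  leading term z^2: no divisor's leading term divides it; move z^2 to the remainder.
  leading term x: no divisor's leading term divides it; move x to the remainder.
  leading term y: no divisor's leading term divides it; move y to the remainder.
  leading term z: no divisor's leading term divides it; move z to the remainder.
  leading term 1: no divisor's leading term divides it; move -1 to the remainder.
  remainder -xy + z^2 + x + y + z - 1 ≠ 0; add h_5 = -xy + z^2 + x + y + z - 1 to the basis.

S(f_1,h_5): lcm = xyz. S = z^3 - xy + xz + yz + z^2 - y - z.
  leading term z^3: no divisor's leading term divides it; move z^3 to the remainder.
  leading term xy: subtract (1)·h_5 from -xy + xz + yz + z^2 - y - z → xz + yz - x + y + z + 1
  leading term xz: subtract (-1)·f_1 from xz + yz - x + y + z + 1 → yz + y + z - 1
  leading term yz: subtract (1)·f_2 from yz + y + z - 1 → x
  leading term x: no divisor's leading term divides it; move x to the remainder.
  remainder z^3 + x ≠ 0; add h_6 = z^3 + x to the basis.

The other S-polynomials (S(f_1,f_3), S(f_1,h_4), S(f_2,h_4), S(f_3,h_4), S(f_2,h_5), S(f_3,h_5), S(h_4,h_5), S(f_1,h_6), S(f_2,h_6), S(f_3,h_6), S(h_4,h_6), S(h_5,h_6)) all reduce to 0 modulo the current basis, so we have a Gröbner basis.
Inter-reduce: drop elements whose leading term is divisible by another's, tail-reduce, and make monic.
Reduced Gröbner basis: {z^3 + x, x^2 + z^2 + x + z + 1, xy - z^2 - x - y - z + 1, y^2 - z - 1, xz - x - 1, yz - x + y + z - 1}.
Label its elements g_1 = z^3 + x, g_2 = x^2 + z^2 + x + z + 1, g_3 = xy - z^2 - x - y - z + 1, g_4 = y^2 - z - 1, g_5 = xz - x - 1, g_6 = yz - x + y + z - 1.

Reduce p = -x - y modulo G:
  leading term x: no divisor's leading term divides it; move -x to the remainder.
  leading term y: no divisor's leading term divides it; move -y to the remainder.
  normal form = -x - y.
The normal form is nonzero, so p ∉ I. Since p minus its normal form lies in I, I + (p) = I + (r) where r = -x - y; decide whether this ideal is the whole ring.
Run Buchberger on G together with r (pairs among the g_i already reduce to 0 since G is a Gröbner basis):
g_1 = z^3 + x, LT = z^3.
g_2 = x^2 + z^2 + x + z + 1, LT = x^2.
g_3 = xy - z^2 - x - y - z + 1, LT = xy.
g_4 = y^2 - z - 1, LT = y^2.
g_5 = xz - x - 1, LT = xz.
g_6 = yz - x + y + z - 1, LT = yz.
r = -x - y, LT = x.

S(g_2,r): lcm = x^2. S = -xy + z^2 + x + z + 1.
  leading term xy: subtract (-1)·g_3 from -xy + z^2 + x + z + 1 → -y - 1
  leading term y: no divisor's leading term divides it; move -y to the remainder.
  leading term 1: no divisor's leading term divides it; move -1 to the remainder.
  remainder -y - 1 ≠ 0; add m_8 = -y - 1 to the basis.

S(g_3,r): lcm = xy. S = -y^2 - z^2 - x - y - z + 1.
  leading term y^2: subtract (-1)·g_4 from -y^2 - z^2 - x - y - z + 1 → -z^2 - x - y + z
  leading term z^2: no divisor's leading term divides it; move -z^2 to the remainder.
  leading term x: subtract (1)·r from -x - y + z → z
  leading term z: no divisor's leading term divides it; move z to the remainder.
  remainder -z^2 + z ≠ 0; add m_9 = -z^2 + z to the basis.

S(g_5,r): lcm = xz. S = -yz - x - 1.
  leading term yz: subtract (-1)·g_6 from -yz - x - 1 → x + y + z + 1
  leading term x: subtract (-1)·r from x + y + z + 1 → z + 1
  leading term z: no divisor's leading term divides it; move z to the remainder.
  leading term 1: no divisor's leading term divides it; move 1 to the remainder.
  remainder z + 1 ≠ 0; add m_10 = z + 1 to the basis.

S(g_3,m_8): lcm = xy. S = -z^2 + x - y - z + 1.
  leading term z^2: subtract (1)·m_9 from -z^2 + x - y - z + 1 → x - y + z + 1
  leading term x: subtract (-1)·r from x - y + z + 1 → y + z + 1
  leading term y: subtract (-1)·m_8 from y + z + 1 → z
  leading term z: subtract (1)·m_10 from z → -1
  leading term 1: no divisor's leading term divides it; move -1 to the remainder.
  remainder -1 ≠ 0; add m_11 = -1 to the basis.

The other S-polynomials (S(g_1,g_2), S(g_1,g_3), S(g_1,g_4), S(g_1,g_5), S(g_1,g_6), S(g_1,r), S(g_2,g_3), S(g_2,g_4), S(g_2,g_5), S(g_2,g_6), S(g_3,g_4), S(g_3,g_5), S(g_3,g_6), S(g_4,g_5), S(g_4,g_6), S(g_4,r), S(g_5,g_6), S(g_6,r), S(g_1,m_8), S(g_2,m_8), S(g_4,m_8), S(g_5,m_8), S(g_6,m_8), S(r,m_8), S(g_1,m_9), S(g_2,m_9), S(g_3,m_9), S(g_4,m_9), S(g_5,m_9), S(g_6,m_9), S(r,m_9), S(m_8,m_9), S(g_1,m_10), S(g_2,m_10), S(g_3,m_10), S(g_4,m_10), S(g_5,m_10), S(g_6,m_10), S(r,m_10), S(m_8,m_10), S(m_9,m_10), S(g_1,m_11), S(g_2,m_11), S(g_3,m_11), S(g_4,m_11), S(g_5,m_11), S(g_6,m_11), S(r,m_11), S(m_8,m_11), S(m_9,m_11), S(m_10,m_11)) all reduce to 0 modulo the current basis, so we have a Gröbner basis.
Inter-reduce: drop elements whose leading term is divisible by another's, tail-reduce, and make monic.
Reduced Gröbner basis: {1}.
The reduced Gröbner basis of I + (p) is {1}: the ideal is the whole ring, so the enlarged system has no common solution — adjoining p is inconsistent.

The remainder on division by a Gröbner basis is unique — it is the normal form.

Adjoining -x - y makes the ideal the whole ring: the system is inconsistent.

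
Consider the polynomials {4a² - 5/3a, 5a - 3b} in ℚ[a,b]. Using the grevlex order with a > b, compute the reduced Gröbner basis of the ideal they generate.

This is the nonlinear analogue of row-reducing a linear system.

f_1 = 4a² - 5/3a, LT = a².
f_2 = 5a - 3b, LT = a.

S(f_1,f_2): lcm = a². S = ⅗ab - 5/12a.
  leading term ab: subtract (3/25b)·f_2 from ⅗ab - 5/12a → 9/25b² - 5/12a
  leading term b²: no divisor's leading term divides it; move 9/25b² to the remainder.
  leading term a: subtract (-1/12)·f_2 from -5/12a → -¼b
  leading term b: no divisor's leading term divides it; move -¼b to the remainder.
  remainder 9/25b² - ¼b ≠ 0; add g_3 = 9/25b² - ¼b to the basis.

The other S-polynomials (S(f_1,g_3), S(f_2,g_3)) all reduce to 0 modulo the current basis, so we have a Gröbner basis.
Inter-reduce: drop elements whose leading term is divisible by another's, tail-reduce, and make monic.

G = {b² - 25/36b, a - ⅗b}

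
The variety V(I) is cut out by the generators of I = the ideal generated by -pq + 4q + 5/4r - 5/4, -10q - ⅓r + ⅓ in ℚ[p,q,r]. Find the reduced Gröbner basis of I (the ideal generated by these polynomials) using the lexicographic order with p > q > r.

f_1 = -pq + 4q + 5/4r - 5/4, LT = pq.
f_2 = -10q - ⅓r + ⅓, LT = q.

S(f_1,f_2): lcm = pq. S = -1/30pr + 1/30p - 4q - 5/4r + 5/4.
  leading term pr: no divisor's leading term divides it; move -1/30pr to the remainder.
  leading term p: no divisor's leading term divides it; move 1/30p to the remainder.
  leading term q: subtract (⅖)·f_2 from -4q - 5/4r + 5/4 → -67/60r + 67/60
  leading term r: no divisor's leading term divides it; move -67/60r to the remainder.
  leading term 1: no divisor's leading term divides it; move 67/60 to the remainder.
  remainder -1/30pr + 1/30p - 67/60r + 67/60 ≠ 0; add g_3 = -1/30pr + 1/30p - 67/60r + 67/60 to the basis.

The other S-polynomials (S(f_1,g_3), S(f_2,g_3)) all reduce to 0 modulo the current basis, so we have a Gröbner basis.
Inter-reduce: drop elements whose leading term is divisible by another's, tail-reduce, and make monic.

G = {pr - p + 67/2r - 67/2, q + 1/30r - 1/30}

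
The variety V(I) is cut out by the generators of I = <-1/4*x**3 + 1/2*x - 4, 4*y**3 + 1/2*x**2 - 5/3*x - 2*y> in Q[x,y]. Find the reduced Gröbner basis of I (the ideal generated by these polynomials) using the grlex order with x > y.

G = {x**3 - 2*x + 16, y**3 + 1/8*x**2 - 5/12*x - 1/2*y}

f_1 = -1/4*x**3 + 1/2*x - 4, LT = x**3.
f_2 = 4*y**3 + 1/2*x**2 - 5/3*x - 2*y, LT = y**3.

The S-polynomials (S(f_1,f_2)) all reduce to 0 modulo the current basis, so we have a Gröbner basis.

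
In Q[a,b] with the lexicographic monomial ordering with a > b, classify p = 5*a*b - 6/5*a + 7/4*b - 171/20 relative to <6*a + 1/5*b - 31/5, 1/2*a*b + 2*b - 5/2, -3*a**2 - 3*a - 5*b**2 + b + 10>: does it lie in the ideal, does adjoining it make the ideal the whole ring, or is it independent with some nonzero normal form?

First compute the reduced Gröbner basis of I by Buchberger's algorithm.
f_1 = 6*a + 1/5*b - 31/5, LT = a.
f_2 = 1/2*a*b + 2*b - 5/2, LT = a*b.
f_3 = -3*a**2 - 3*a - 5*b**2 + b + 10, LT = a**2.

S(f_1,f_2): lcm = a*b. S = 1/30*b**2 - 151/30*b + 5.
  leading term b**2: no divisor's leading term divides it; move 1/30*b**2 to the remainder.
  leading term b: no divisor's leading term divides it; move -151/30*b to the remainder.
  leading term 1: no divisor's leading term divides it; move 5 to the remainder.
  remainder 1/30*b**2 - 151/30*b + 5 ≠ 0; add h_4 = 1/30*b**2 - 151/30*b + 5 to the basis.

S(f_1,f_3): lcm = a**2. S = 1/30*a*b - 61/30*a - 5/3*b**2 + 1/3*b + 10/3.
  leading term a*b: subtract (1/180*b)·f_1 from 1/30*a*b - 61/30*a - 5/3*b**2 + 1/3*b + 10/3 → -61/30*a - 1501/900*b**2 + 331/900*b + 10/3
  leading term a: subtract (-61/180)·f_1 from -61/30*a - 1501/900*b**2 + 331/900*b + 10/3 → -1501/900*b**2 + 98/225*b + 1109/900
  leading term b**2: subtract (-1501/30)·h_4 from -1501/900*b**2 + 98/225*b + 1109/900 → -226259/900*b + 226259/900
  leading term b: no divisor's leading term divides it; move -226259/900*b to the remainder.
  leading term 1: no divisor's leading term divides it; move 226259/900 to the remainder.
  remainder -226259/900*b + 226259/900 ≠ 0; add h_5 = -226259/900*b + 226259/900 to the basis.

S(f_2,f_3): lcm = a**2*b. S = 3*a*b - 5*a - 5/3*b**3 + 1/3*b**2 + 10/3*b.
  leading term a*b: subtract (1/2*b)·f_1 from 3*a*b - 5*a - 5/3*b**3 + 1/3*b**2 + 10/3*b → -5*a - 5/3*b**3 + 7/30*b**2 + 193/30*b
  leading term a: subtract (-5/6)·f_1 from -5*a - 5/3*b**3 + 7/30*b**2 + 193/30*b → -5/3*b**3 + 7/30*b**2 + 33/5*b - 31/6
  leading term b**3: subtract (-50*b)·h_4 from -5/3*b**3 + 7/30*b**2 + 33/5*b - 31/6 → -7543/30*b**2 + 1283/5*b - 31/6
  leading term b**2: subtract (-7543)·h_4 from -7543/30*b**2 + 1283/5*b - 31/6 → -226259/6*b + 226259/6
  leading term b: subtract (150)·h_5 from -226259/6*b + 226259/6 → 0
  remainder 0.

S(f_1,h_4): leading monomials are coprime, so the S-polynomial reduces to 0 (Buchberger's first criterion).
S(f_2,h_4): lcm = a*b**2. S = 151*a*b - 150*a + 4*b**2 - 5*b.
  leading term a*b: subtract (151/6*b)·f_1 from 151*a*b - 150*a + 4*b**2 - 5*b → -150*a - 31/30*b**2 + 4531/30*b
  leading term a: subtract (-25)·f_1 from -150*a - 31/30*b**2 + 4531/30*b → -31/30*b**2 + 4681/30*b - 155
  leading term b**2: subtract (-31)·h_4 from -31/30*b**2 + 4681/30*b - 155 → 0
  remainder 0.

S(f_3,h_4): leading monomials are coprime, so the S-polynomial reduces to 0 (Buchberger's first criterion).
S(f_1,h_5): leading monomials are coprime, so the S-polynomial reduces to 0 (Buchberger's first criterion).
S(f_2,h_5): lcm = a*b. S = a + 4*b - 5.
  leading term a: subtract (1/6)·f_1 from a + 4*b - 5 → 119/30*b - 119/30
  leading term b: subtract (-3570/226259)·h_5 from 119/30*b - 119/30 → 0
  remainder 0.

S(f_3,h_5): leading monomials are coprime, so the S-polynomial reduces to 0 (Buchberger's first criterion).
S(h_4,h_5): lcm = b**2. S = -150*b + 150.
  leading term b: subtract (135000/226259)·h_5 from -150*b + 150 → 0
  remainder 0.

Every S-polynomial of the final basis reduces to 0, so we have a Gröbner basis.
Inter-reduce: drop elements whose leading term is divisible by another's, tail-reduce, and make monic.
Reduced Gröbner basis: {a - 1, b - 1}.
Label its elements g_1 = a - 1, g_2 = b - 1.

Reduce p = 5*a*b - 6/5*a + 7/4*b - 171/20 modulo G:
  leading term a*b: subtract (5*b)·g_1 from 5*a*b - 6/5*a + 7/4*b - 171/20 → -6/5*a + 27/4*b - 171/20
  leading term a: subtract (-6/5)·g_1 from -6/5*a + 27/4*b - 171/20 → 27/4*b - 39/4
  leading term b: subtract (27/4)·g_2 from 27/4*b - 39/4 → -3
  leading term 1: no divisor's leading term divides it; move -3 to the remainder.
  normal form = -3.
The normal form is nonzero, so p ∉ I. Since p minus its normal form lies in I, I + (p) = I + (r) where r = -3; decide whether this ideal is the whole ring.
Here r = -3 is a nonzero constant, hence a unit: 1 ∈ I + (p), the Gröbner basis of I + (p) is {1}, and the enlarged system has no common solution — adjoining p is inconsistent.

Adjoining 5*a*b - 6/5*a + 7/4*b - 171/20 makes the ideal the whole ring: the system is inconsistent.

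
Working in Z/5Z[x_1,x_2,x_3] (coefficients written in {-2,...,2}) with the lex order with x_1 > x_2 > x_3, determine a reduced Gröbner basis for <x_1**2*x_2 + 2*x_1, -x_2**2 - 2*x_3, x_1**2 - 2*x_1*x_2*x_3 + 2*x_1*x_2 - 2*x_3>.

f_1 = x_1**2*x_2 + 2*x_1, LT = x_1**2*x_2.
f_2 = -x_2**2 - 2*x_3, LT = x_2**2.
f_3 = x_1**2 - 2*x_1*x_2*x_3 + 2*x_1*x_2 - 2*x_3, LT = x_1**2.

S(f_1,f_2): lcm = x_1**2*x_2**2. S = -2*x_1**2*x_3 + 2*x_1*x_2.
  leading term x_1**2*x_3: subtract (-2*x_3)·f_3 from -2*x_1**2*x_3 + 2*x_1*x_2 → x_1*x_2*x_3**2 - x_1*x_2*x_3 + 2*x_1*x_2 + x_3**2
  leading term x_1*x_2*x_3**2: no divisor's leading term divides it; move x_1*x_2*x_3**2 to the remainder.
  leading term x_1*x_2*x_3: no divisor's leading term divides it; move -x_1*x_2*x_3 to the remainder.
  leading term x_1*x_2: no divisor's leading term divides it; move 2*x_1*x_2 to the remainder.
  leading term x_3**2: no divisor's leading term divides it; move x_3**2 to the remainder.
  remainder x_1*x_2*x_3**2 - x_1*x_2*x_3 + 2*x_1*x_2 + x_3**2 ≠ 0; add g_4 = x_1*x_2*x_3**2 - x_1*x_2*x_3 + 2*x_1*x_2 + x_3**2 to the basis.

S(f_1,f_3): lcm = x_1**2*x_2. S = 2*x_1*x_2**2*x_3 - 2*x_1*x_2**2 + 2*x_1 + 2*x_2*x_3.
  leading term x_1*x_2**2*x_3: subtract (-2*x_1*x_3)·f_2 from 2*x_1*x_2**2*x_3 - 2*x_1*x_2**2 + 2*x_1 + 2*x_2*x_3 → -2*x_1*x_2**2 + x_1*x_3**2 + 2*x_1 + 2*x_2*x_3
  leading term x_1*x_2**2: subtract (2*x_1)·f_2 from -2*x_1*x_2**2 + x_1*x_3**2 + 2*x_1 + 2*x_2*x_3 → x_1*x_3**2 - x_1*x_3 + 2*x_1 + 2*x_2*x_3
  leading term x_1*x_3**2: no divisor's leading term divides it; move x_1*x_3**2 to the remainder.
  leading term x_1*x_3: no divisor's leading term divides it; move -x_1*x_3 to the remainder.
  leading term x_1: no divisor's leading term divides it; move 2*x_1 to the remainder.
  leading term x_2*x_3: no divisor's leading term divides it; move 2*x_2*x_3 to the remainder.
  remainder x_1*x_3**2 - x_1*x_3 + 2*x_1 + 2*x_2*x_3 ≠ 0; add g_5 = x_1*x_3**2 - x_1*x_3 + 2*x_1 + 2*x_2*x_3 to the basis.

S(f_1,g_4): lcm = x_1**2*x_2*x_3**2. S = x_1**2*x_2*x_3 - 2*x_1**2*x_2 + x_1*x_3**2.
  leading term x_1**2*x_2*x_3: subtract (x_3)·f_1 from x_1**2*x_2*x_3 - 2*x_1**2*x_2 + x_1*x_3**2 → -2*x_1**2*x_2 + x_1*x_3**2 - 2*x_1*x_3
  leading term x_1**2*x_2: subtract (-2)·f_1 from -2*x_1**2*x_2 + x_1*x_3**2 - 2*x_1*x_3 → x_1*x_3**2 - 2*x_1*x_3 - x_1
  leading term x_1*x_3**2: subtract (1)·g_5 from x_1*x_3**2 - 2*x_1*x_3 - x_1 → -x_1*x_3 + 2*x_1 - 2*x_2*x_3
  leading term x_1*x_3: no divisor's leading term divides it; move -x_1*x_3 to the remainder.
  leading term x_1: no divisor's leading term divides it; move 2*x_1 to the remainder.
  leading term x_2*x_3: no divisor's leading term divides it; move -2*x_2*x_3 to the remainder.
  remainder -x_1*x_3 + 2*x_1 - 2*x_2*x_3 ≠ 0; add g_6 = -x_1*x_3 + 2*x_1 - 2*x_2*x_3 to the basis.

S(f_3,g_5): lcm = x_1**2*x_3**2. S = x_1**2*x_3 - 2*x_1**2 - 2*x_1*x_2*x_3**3 + 2*x_1*x_2*x_3**2 - 2*x_1*x_2*x_3 - 2*x_3**3.
  leading term x_1**2*x_3: subtract (x_3)·f_3 from x_1**2*x_3 - 2*x_1**2 - 2*x_1*x_2*x_3**3 + 2*x_1*x_2*x_3**2 - 2*x_1*x_2*x_3 - 2*x_3**3 → -2*x_1**2 - 2*x_1*x_2*x_3**3 - x_1*x_2*x_3**2 + x_1*x_2*x_3 - 2*x_3**3 + 2*x_3**2
  leading term x_1**2: subtract (-2)·f_3 from -2*x_1**2 - 2*x_1*x_2*x_3**3 - x_1*x_2*x_3**2 + x_1*x_2*x_3 - 2*x_3**3 + 2*x_3**2 → -2*x_1*x_2*x_3**3 - x_1*x_2*x_3**2 + 2*x_1*x_2*x_3 - x_1*x_2 - 2*x_3**3 + 2*x_3**2 + x_3
  leading term x_1*x_2*x_3**3: subtract (-2*x_3)·g_4 from -2*x_1*x_2*x_3**3 - x_1*x_2*x_3**2 + 2*x_1*x_2*x_3 - x_1*x_2 - 2*x_3**3 + 2*x_3**2 + x_3 → 2*x_1*x_2*x_3**2 + x_1*x_2*x_3 - x_1*x_2 + 2*x_3**2 + x_3
  leading term x_1*x_2*x_3**2: subtract (2)·g_4 from 2*x_1*x_2*x_3**2 + x_1*x_2*x_3 - x_1*x_2 + 2*x_3**2 + x_3 → -2*x_1*x_2*x_3 + x_3
  leading term x_1*x_2*x_3: subtract (2*x_2)·g_6 from -2*x_1*x_2*x_3 + x_3 → x_1*x_2 - x_2**2*x_3 + x_3
  leading term x_1*x_2: no divisor's leading term divides it; move x_1*x_2 to the remainder.
  leading term x_2**2*x_3: subtract (x_3)·f_2 from -x_2**2*x_3 + x_3 → 2*x_3**2 + x_3
  leading term x_3**2: no divisor's leading term divides it; move 2*x_3**2 to the remainder.
  leading term x_3: no divisor's leading term divides it; move x_3 to the remainder.
  remainder x_1*x_2 + 2*x_3**2 + x_3 ≠ 0; add g_7 = x_1*x_2 + 2*x_3**2 + x_3 to the basis.

S(g_4,g_6): lcm = x_1*x_2*x_3**2. S = x_1*x_2*x_3 + 2*x_1*x_2 - 2*x_2**2*x_3**2 + x_3**2.
  leading term x_1*x_2*x_3: subtract (-x_2)·g_6 from x_1*x_2*x_3 + 2*x_1*x_2 - 2*x_2**2*x_3**2 + x_3**2 → -x_1*x_2 - 2*x_2**2*x_3**2 - 2*x_2**2*x_3 + x_3**2
  leading term x_1*x_2: subtract (-1)·g_7 from -x_1*x_2 - 2*x_2**2*x_3**2 - 2*x_2**2*x_3 + x_3**2 → -2*x_2**2*x_3**2 - 2*x_2**2*x_3 - 2*x_3**2 + x_3
  leading term x_2**2*x_3**2: subtract (2*x_3**2)·f_2 from -2*x_2**2*x_3**2 - 2*x_2**2*x_3 - 2*x_3**2 + x_3 → -2*x_2**2*x_3 - x_3**3 - 2*x_3**2 + x_3
  leading term x_2**2*x_3: subtract (2*x_3)·f_2 from -2*x_2**2*x_3 - x_3**3 - 2*x_3**2 + x_3 → -x_3**3 + 2*x_3**2 + x_3
  leading term x_3**3: no divisor's leading term divides it; move -x_3**3 to the remainder.
  leading term x_3**2: no divisor's leading term divides it; move 2*x_3**2 to the remainder.
  leading term x_3: no divisor's leading term divides it; move x_3 to the remainder.
  remainder -x_3**3 + 2*x_3**2 + x_3 ≠ 0; add g_8 = -x_3**3 + 2*x_3**2 + x_3 to the basis.

S(g_5,g_6): lcm = x_1*x_3**2. S = x_1*x_3 + 2*x_1 - 2*x_2*x_3**2 + 2*x_2*x_3.
  leading term x_1*x_3: subtract (-1)·g_6 from x_1*x_3 + 2*x_1 - 2*x_2*x_3**2 + 2*x_2*x_3 → -x_1 - 2*x_2*x_3**2
  leading term x_1: no divisor's leading term divides it; move -x_1 to the remainder.
  leading term x_2*x_3**2: no divisor's leading term divides it; move -2*x_2*x_3**2 to the remainder.
  remainder -x_1 - 2*x_2*x_3**2 ≠ 0; add g_9 = -x_1 - 2*x_2*x_3**2 to the basis.

The other S-polynomials (S(f_2,f_3), S(f_2,g_4), S(f_3,g_4), S(f_1,g_5), S(f_2,g_5), S(g_4,g_5), S(f_1,g_6), S(f_2,g_6), S(f_3,g_6), S(f_1,g_7), S(f_2,g_7), S(f_3,g_7), S(g_4,g_7), S(g_5,g_7), S(g_6,g_7), S(f_1,g_8), S(f_2,g_8), S(f_3,g_8), S(g_4,g_8), S(g_5,g_8), S(g_6,g_8), S(g_7,g_8), S(f_1,g_9), S(f_2,g_9), S(f_3,g_9), S(g_4,g_9), S(g_5,g_9), S(g_6,g_9), S(g_7,g_9), S(g_8,g_9)) all reduce to 0 modulo the current basis, so we have a Gröbner basis.
Inter-reduce: drop elements whose leading term is divisible by another's, tail-reduce, and make monic.

G = {x_1 + 2*x_2*x_3**2, x_2**2 + 2*x_3, x_3**3 - 2*x_3**2 - x_3}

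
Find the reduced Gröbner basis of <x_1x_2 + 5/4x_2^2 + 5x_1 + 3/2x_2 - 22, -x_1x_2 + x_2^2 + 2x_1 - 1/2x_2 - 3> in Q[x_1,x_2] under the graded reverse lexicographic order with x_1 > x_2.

G = {x_1^2 - 43/18x_1 + 53/18x_2 - 46/9, x_1x_2 + 10/9x_1 + 17/18x_2 - 73/9, x_2^2 + 28/9x_1 + 4/9x_2 - 100/9}

f_1 = x_1x_2 + 5/4x_2^2 + 5x_1 + 3/2x_2 - 22, LT = x_1x_2.
f_2 = -x_1x_2 + x_2^2 + 2x_1 - 1/2x_2 - 3, LT = x_1x_2.

S(f_1,f_2): lcm = x_1x_2. S = 9/4x_2^2 + 7x_1 + x_2 - 25.
  reduce S modulo (f_1, f_2):
  remainder 9/4x_2^2 + 7x_1 + x_2 - 25 ≠ 0; add g_3 = 9/4x_2^2 + 7x_1 + x_2 - 25 to the basis.

S(f_1,g_3): lcm = x_1x_2^2. S = 5/4x_2^3 - 28/9x_1^2 + 41/9x_1x_2 + 3/2x_2^2 + 100/9x_1 - 22x_2.
  reduce S modulo (f_1, f_2, g_3):
  remainder -28/9x_1^2 + 602/81x_1 - 742/81x_2 + 1288/81 ≠ 0; add g_4 = -28/9x_1^2 + 602/81x_1 - 742/81x_2 + 1288/81 to the basis.

The other S-polynomials (S(f_2,g_3), S(f_1,g_4), S(f_2,g_4), S(g_3,g_4)) all reduce to 0 modulo the current basis, so we have a Gröbner basis.
Inter-reduce: drop elements whose leading term is divisible by another's, tail-reduce, and make monic.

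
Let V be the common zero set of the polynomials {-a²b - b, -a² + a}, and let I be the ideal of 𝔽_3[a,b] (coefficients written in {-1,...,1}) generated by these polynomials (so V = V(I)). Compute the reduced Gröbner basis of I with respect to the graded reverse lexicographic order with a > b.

f_1 = -a²b - b, LT = a²b.
f_2 = -a² + a, LT = a².

S(f_1,f_2): lcm = a²b. S = ab + b.
  reduce S modulo (f_1, f_2):
  remainder ab + b ≠ 0; add g_3 = ab + b to the basis.

S(f_1,g_3): lcm = a²b. S = -ab + b.
  reduce S modulo (f_1, f_2, g_3):
  remainder -b ≠ 0; add g_4 = -b to the basis.

The other S-polynomials (S(f_2,g_3), S(f_1,g_4), S(f_2,g_4), S(g_3,g_4)) all reduce to 0 modulo the current basis, so we have a Gröbner basis.
Inter-reduce: drop elements whose leading term is divisible by another's, tail-reduce, and make monic.

G = {a² - a, b}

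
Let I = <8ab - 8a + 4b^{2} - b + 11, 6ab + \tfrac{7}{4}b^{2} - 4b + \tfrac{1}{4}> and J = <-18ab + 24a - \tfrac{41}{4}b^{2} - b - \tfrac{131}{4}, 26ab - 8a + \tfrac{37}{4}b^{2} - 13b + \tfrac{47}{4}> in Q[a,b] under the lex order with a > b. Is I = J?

Yes, the ideals are equal.

Two ideals are equal iff their reduced Gröbner bases coincide (the reduced basis is unique for a fixed ordering).
Buchberger on the first generating set:
f_1 = 8ab - 8a + 4b^{2} - b + 11, LT = ab.
f_2 = 6ab + \tfrac{7}{4}b^{2} - 4b + \tfrac{1}{4}, LT = ab.

S(f_1,f_2): lcm = ab. S = -a + \tfrac{5}{24}b^{2} + \tfrac{13}{24}b + \tfrac{4}{3}.
  reduce S modulo (f_1, f_2):
  remainder -a + \tfrac{5}{24}b^{2} + \tfrac{13}{24}b + \tfrac{4}{3} ≠ 0; add g_3 = -a + \tfrac{5}{24}b^{2} + \tfrac{13}{24}b + \tfrac{4}{3} to the basis.

S(f_1,g_3): lcm = ab. S = -a + \tfrac{5}{24}b^{3} + \tfrac{25}{24}b^{2} + \tfrac{29}{24}b + \tfrac{11}{8}.
  reduce S modulo (f_1, f_2, g_3):
  remainder \tfrac{5}{24}b^{3} + \tfrac{5}{6}b^{2} + \tfrac{2}{3}b + \tfrac{1}{24} ≠ 0; add g_4 = \tfrac{5}{24}b^{3} + \tfrac{5}{6}b^{2} + \tfrac{2}{3}b + \tfrac{1}{24} to the basis.

The other S-polynomials (S(f_2,g_3), S(f_1,g_4), S(f_2,g_4), S(g_3,g_4)) all reduce to 0 modulo the current basis, so we have a Gröbner basis.
Inter-reduce: drop elements whose leading term is divisible by another's, tail-reduce, and make monic.
Reduced Gröbner basis: {a - \tfrac{5}{24}b^{2} - \tfrac{13}{24}b - \tfrac{4}{3}, b^{3} + 4b^{2} + \tfrac{16}{5}b + \tfrac{1}{5}}.

Buchberger on the second generating set:
h_1 = -18ab + 24a - \tfrac{41}{4}b^{2} - b - \tfrac{131}{4}, LT = ab.
h_2 = 26ab - 8a + \tfrac{37}{4}b^{2} - 13b + \tfrac{47}{4}, LT = ab.

S(h_1,h_2): lcm = ab. S = -\tfrac{40}{39}a + \tfrac{25}{117}b^{2} + \tfrac{5}{9}b + \tfrac{160}{117}.
  reduce S modulo (h_1, h_2):
  remainder -\tfrac{40}{39}a + \tfrac{25}{117}b^{2} + \tfrac{5}{9}b + \tfrac{160}{117} ≠ 0; add k_3 = -\tfrac{40}{39}a + \tfrac{25}{117}b^{2} + \tfrac{5}{9}b + \tfrac{160}{117} to the basis.

S(h_1,k_3): lcm = ab. S = -\tfrac{4}{3}a + \tfrac{5}{24}b^{3} + \tfrac{10}{9}b^{2} + \tfrac{25}{18}b + \tfrac{131}{72}.
  reduce S modulo (h_1, h_2, k_3):
  remainder \tfrac{5}{24}b^{3} + \tfrac{5}{6}b^{2} + \tfrac{2}{3}b + \tfrac{1}{24} ≠ 0; add k_4 = \tfrac{5}{24}b^{3} + \tfrac{5}{6}b^{2} + \tfrac{2}{3}b + \tfrac{1}{24} to the basis.

The other S-polynomials (S(h_2,k_3), S(h_1,k_4), S(h_2,k_4), S(k_3,k_4)) all reduce to 0 modulo the current basis, so we have a Gröbner basis.
Inter-reduce: drop elements whose leading term is divisible by another's, tail-reduce, and make monic.
Reduced Gröbner basis: {a - \tfrac{5}{24}b^{2} - \tfrac{13}{24}b - \tfrac{4}{3}, b^{3} + 4b^{2} + \tfrac{16}{5}b + \tfrac{1}{5}}.

These coincide, so the ideals are equal.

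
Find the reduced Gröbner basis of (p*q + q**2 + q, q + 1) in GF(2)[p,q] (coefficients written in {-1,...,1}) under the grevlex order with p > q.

G = {p, q + 1}

Buchberger's algorithm terminates because the ascending chain of leading-term ideals stabilizes.

f_1 = p*q + q**2 + q, LT = p*q.
f_2 = q + 1, LT = q.

S(f_1,f_2): lcm = p*q. S = q**2 + p + q.
  leading term q**2: subtract (q)·f_2 from q**2 + p + q → p
  leading term p: no divisor's leading term divides it; move p to the remainder.
  remainder p ≠ 0; add g_3 = p to the basis.

The other S-polynomials (S(f_1,g_3), S(f_2,g_3)) all reduce to 0 modulo the current basis, so we have a Gröbner basis.
Inter-reduce: drop elements whose leading term is divisible by another's, tail-reduce, and make monic.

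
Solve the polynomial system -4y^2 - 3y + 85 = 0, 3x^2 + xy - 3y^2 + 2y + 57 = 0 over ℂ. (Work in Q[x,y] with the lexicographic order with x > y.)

{(-7/3, -5), (4, -5), (-17/24 - sqrt(1883)*I/24, 17/4), (-17/24 + sqrt(1883)*I/24, 17/4)}

Compute a lex Gröbner basis by Buchberger's algorithm.
f_1 = -4y^2 - 3y + 85, LT = y^2.
f_2 = 3x^2 + xy - 3y^2 + 2y + 57, LT = x^2.

The S-polynomials (S(f_1,f_2)) all reduce to 0 modulo the current basis, so we have a Gröbner basis.
Inter-reduce: drop elements whose leading term is divisible by another's, tail-reduce, and make monic.
Reduced Gröbner basis: {x^2 + 1/3xy + 17/12y - 9/4, y^2 + 3/4y - 85/4}.

Elimination: the polynomial y^2 + 3/4y - 85/4 lies in the elimination ideal for y, so y ∈ {-5, 17/4}. For each such y, the remaining basis elements (now univariate) give the rest of the solution.
  y = -5: the earlier basis element becomes x^2 - 5/3x - 28/3 = 0, giving x = -7/3, 4 — points (-7/3, -5), (4, -5).
  y = 17/4: the earlier basis element becomes x^2 + 17/12x + 181/48 = 0, giving x = -17/24 - sqrt(1883)*I/24, -17/24 + sqrt(1883)*I/24 — points (-17/24 - sqrt(1883)*I/24, 17/4), (-17/24 + sqrt(1883)*I/24, 17/4).
This is the nonlinear analogue of row-reducing a linear system.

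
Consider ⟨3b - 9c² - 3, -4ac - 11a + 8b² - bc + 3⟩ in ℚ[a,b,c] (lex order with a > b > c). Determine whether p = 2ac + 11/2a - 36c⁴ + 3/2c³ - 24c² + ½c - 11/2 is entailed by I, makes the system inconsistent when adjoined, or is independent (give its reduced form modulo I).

First compute the reduced Gröbner basis of I by Buchberger's algorithm.
f_1 = 3b - 9c² - 3, LT = b.
f_2 = -4ac - 11a + 8b² - bc + 3, LT = ac.

The S-polynomials (S(f_1,f_2)) all reduce to 0 modulo the current basis, so we have a Gröbner basis.
Inter-reduce: drop elements whose leading term is divisible by another's, tail-reduce, and make monic.
Reduced Gröbner basis: {ac + 11/4a - 18c⁴ + ¾c³ - 12c² + ¼c - 11/4, b - 3c² - 1}.
Label its elements g_1 = ac + 11/4a - 18c⁴ + ¾c³ - 12c² + ¼c - 11/4, g_2 = b - 3c² - 1.

Reduce p = 2ac + 11/2a - 36c⁴ + 3/2c³ - 24c² + ½c - 11/2 modulo G:
  leading term ac: subtract (2)·g_1 from 2ac + 11/2a - 36c⁴ + 3/2c³ - 24c² + ½c - 11/2 → 0
  normal form = 0.
Since the normal form is 0, p ∈ I.

2ac + 11/2a - 36c⁴ + 3/2c³ - 24c² + ½c - 11/2 lies in I (it reduces to 0).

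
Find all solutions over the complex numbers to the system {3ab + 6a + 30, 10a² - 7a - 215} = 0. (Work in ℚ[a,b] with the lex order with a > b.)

Compute a lex Gröbner basis by Buchberger's algorithm.
f_1 = 3ab + 6a + 30, LT = ab.
f_2 = 10a² - 7a - 215, LT = a².

S(f_1,f_2): lcm = a²b. S = 2a² + 7/10ab + 10a + 43/2b.
  leading term a²: subtract (⅕)·f_2 from 2a² + 7/10ab + 10a + 43/2b → 7/10ab + 57/5a + 43/2b + 43
  leading term ab: subtract (7/30)·f_1 from 7/10ab + 57/5a + 43/2b + 43 → 10a + 43/2b + 36
  leading term a: no divisor's leading term divides it; move 10a to the remainder.
  leading term b: no divisor's leading term divides it; move 43/2b to the remainder.
  leading term 1: no divisor's leading term divides it; move 36 to the remainder.
  remainder 10a + 43/2b + 36 ≠ 0; add h_3 = 10a + 43/2b + 36 to the basis.

S(f_1,h_3): lcm = ab. S = 2a - 43/20b² - 18/5b + 10.
  leading term a: subtract (⅕)·h_3 from 2a - 43/20b² - 18/5b + 10 → -43/20b² - 79/10b + 14/5
  leading term b²: no divisor's leading term divides it; move -43/20b² to the remainder.
  leading term b: no divisor's leading term divides it; move -79/10b to the remainder.
  leading term 1: no divisor's leading term divides it; move 14/5 to the remainder.
  remainder -43/20b² - 79/10b + 14/5 ≠ 0; add h_4 = -43/20b² - 79/10b + 14/5 to the basis.

The other S-polynomials (S(f_2,h_3), S(f_1,h_4), S(f_2,h_4), S(h_3,h_4)) all reduce to 0 modulo the current basis, so we have a Gröbner basis.
Inter-reduce: drop elements whose leading term is divisible by another's, tail-reduce, and make monic.
Reduced Gröbner basis: {a + 43/20b + 18/5, b² + 158/43b - 56/43}.

Elimination: the polynomial b² + 158/43b - 56/43 lies in the elimination ideal for b, so b ∈ {-4, 14/43}. For each such b, the remaining basis elements (now univariate) give the rest of the solution.
  b = -4: the earlier basis element becomes a - 5 = 0, giving a = 5 — point (5, -4).
  b = 14/43: the earlier basis element becomes a + 43/10 = 0, giving a = -43/10 — point (-43/10, 14/43).

{(5, -4), (-43/10, 14/43)}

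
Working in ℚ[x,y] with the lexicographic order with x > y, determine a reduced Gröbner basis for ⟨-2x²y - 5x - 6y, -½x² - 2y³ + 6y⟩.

The reduced Gröbner basis is the canonical form of the ideal for this ordering.

f_1 = -2x²y - 5x - 6y, LT = x²y.
f_2 = -½x² - 2y³ + 6y, LT = x².

S(f_1,f_2): lcm = x²y. S = 5/2x - 4y⁴ + 12y² + 3y.
  leading term x: no divisor's leading term divides it; move 5/2x to the remainder.
  leading term y⁴: no divisor's leading term divides it; move -4y⁴ to the remainder.
  leading term y²: no divisor's leading term divides it; move 12y² to the remainder.
  leading term y: no divisor's leading term divides it; move 3y to the remainder.
  remainder 5/2x - 4y⁴ + 12y² + 3y ≠ 0; add g_3 = 5/2x - 4y⁴ + 12y² + 3y to the basis.

S(f_1,g_3): lcm = x²y. S = 8/5xy⁵ - 24/5xy³ - 6/5xy² + 5/2x + 3y.
  leading term xy⁵: subtract (16/25y⁵)·g_3 from 8/5xy⁵ - 24/5xy³ - 6/5xy² + 5/2x + 3y → -24/5xy³ - 6/5xy² + 5/2x + 64/25y⁹ - 192/25y⁷ - 48/25y⁶ + 3y
  leading term xy³: subtract (-48/25y³)·g_3 from -24/5xy³ - 6/5xy² + 5/2x + 64/25y⁹ - 192/25y⁷ - 48/25y⁶ + 3y → -6/5xy² + 5/2x + 64/25y⁹ - 384/25y⁷ - 48/25y⁶ + 576/25y⁵ + 144/25y⁴ + 3y
  leading term xy²: subtract (-12/25y²)·g_3 from -6/5xy² + 5/2x + 64/25y⁹ - 384/25y⁷ - 48/25y⁶ + 576/25y⁵ + 144/25y⁴ + 3y → 5/2x + 64/25y⁹ - 384/25y⁷ - 96/25y⁶ + 576/25y⁵ + 288/25y⁴ + 36/25y³ + 3y
  leading term x: subtract (1)·g_3 from 5/2x + 64/25y⁹ - 384/25y⁷ - 96/25y⁶ + 576/25y⁵ + 288/25y⁴ + 36/25y³ + 3y → 64/25y⁹ - 384/25y⁷ - 96/25y⁶ + 576/25y⁵ + 388/25y⁴ + 36/25y³ - 12y²
  leading term y⁹: no divisor's leading term divides it; move 64/25y⁹ to the remainder.
  leading term y⁷: no divisor's leading term divides it; move -384/25y⁷ to the remainder.
  leading term y⁶: no divisor's leading term divides it; move -96/25y⁶ to the remainder.
  leading term y⁵: no divisor's leading term divides it; move 576/25y⁵ to the remainder.
  leading term y⁴: no divisor's leading term divides it; move 388/25y⁴ to the remainder.
  leading term y³: no divisor's leading term divides it; move 36/25y³ to the remainder.
  leading term y²: no divisor's leading term divides it; move -12y² to the remainder.
  remainder 64/25y⁹ - 384/25y⁷ - 96/25y⁶ + 576/25y⁵ + 388/25y⁴ + 36/25y³ - 12y² ≠ 0; add g_4 = 64/25y⁹ - 384/25y⁷ - 96/25y⁶ + 576/25y⁵ + 388/25y⁴ + 36/25y³ - 12y² to the basis.

S(f_2,g_3): lcm = x². S = 8/5xy⁴ - 24/5xy² - 6/5xy + 4y³ - 12y.
  leading term xy⁴: subtract (16/25y⁴)·g_3 from 8/5xy⁴ - 24/5xy² - 6/5xy + 4y³ - 12y → -24/5xy² - 6/5xy + 64/25y⁸ - 192/25y⁶ - 48/25y⁵ + 4y³ - 12y
  leading term xy²: subtract (-48/25y²)·g_3 from -24/5xy² - 6/5xy + 64/25y⁸ - 192/25y⁶ - 48/25y⁵ + 4y³ - 12y → -6/5xy + 64/25y⁸ - 384/25y⁶ - 48/25y⁵ + 576/25y⁴ + 244/25y³ - 12y
  leading term xy: subtract (-12/25y)·g_3 from -6/5xy + 64/25y⁸ - 384/25y⁶ - 48/25y⁵ + 576/25y⁴ + 244/25y³ - 12y → 64/25y⁸ - 384/25y⁶ - 96/25y⁵ + 576/25y⁴ + 388/25y³ + 36/25y² - 12y
  leading term y⁸: no divisor's leading term divides it; move 64/25y⁸ to the remainder.
  leading term y⁶: no divisor's leading term divides it; move -384/25y⁶ to the remainder.
  leading term y⁵: no divisor's leading term divides it; move -96/25y⁵ to the remainder.
  leading term y⁴: no divisor's leading term divides it; move 576/25y⁴ to the remainder.
  leading term y³: no divisor's leading term divides it; move 388/25y³ to the remainder.
  leading term y²: no divisor's leading term divides it; move 36/25y² to the remainder.
  leading term y: no divisor's leading term divides it; move -12y to the remainder.
  remainder 64/25y⁸ - 384/25y⁶ - 96/25y⁵ + 576/25y⁴ + 388/25y³ + 36/25y² - 12y ≠ 0; add g_5 = 64/25y⁸ - 384/25y⁶ - 96/25y⁵ + 576/25y⁴ + 388/25y³ + 36/25y² - 12y to the basis.

The other S-polynomials (S(f_1,g_4), S(f_2,g_4), S(g_3,g_4), S(f_1,g_5), S(f_2,g_5), S(g_3,g_5), S(g_4,g_5)) all reduce to 0 modulo the current basis, so we have a Gröbner basis.
Inter-reduce: drop elements whose leading term is divisible by another's, tail-reduce, and make monic.

G = {x - 8/5y⁴ + 24/5y² + 6/5y, y⁸ - 6y⁶ - 3/2y⁵ + 9y⁴ + 97/16y³ + 9/16y² - 75/16y}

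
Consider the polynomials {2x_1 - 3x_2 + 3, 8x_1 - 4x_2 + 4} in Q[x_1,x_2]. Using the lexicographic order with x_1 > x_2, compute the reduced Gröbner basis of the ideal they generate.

f_1 = 2x_1 - 3x_2 + 3, LT = x_1.
f_2 = 8x_1 - 4x_2 + 4, LT = x_1.

S(f_1,f_2): lcm = x_1. S = -x_2 + 1.
  reduce S modulo (f_1, f_2):
  remainder -x_2 + 1 ≠ 0; add g_3 = -x_2 + 1 to the basis.

The other S-polynomials (S(f_1,g_3), S(f_2,g_3)) all reduce to 0 modulo the current basis, so we have a Gröbner basis.
Inter-reduce: drop elements whose leading term is divisible by another's, tail-reduce, and make monic.

G = {x_1, x_2 - 1}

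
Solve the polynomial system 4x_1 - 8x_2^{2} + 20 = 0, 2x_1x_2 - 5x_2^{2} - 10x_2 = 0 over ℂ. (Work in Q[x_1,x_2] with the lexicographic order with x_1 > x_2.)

{(-5, 0), (105/16 - 5*sqrt(345)/16, 5/8 - sqrt(345)/8), (5*sqrt(345)/16 + 105/16, 5/8 + sqrt(345)/8)}

Compute a lex Gröbner basis by Buchberger's algorithm.
f_1 = 4x_1 - 8x_2^{2} + 20, LT = x_1.
f_2 = 2x_1x_2 - 5x_2^{2} - 10x_2, LT = x_1x_2.

S(f_1,f_2): lcm = x_1x_2. S = -2x_2^{3} + \tfrac{5}{2}x_2^{2} + 10x_2.
  leading term x_2^{3}: no divisor's leading term divides it; move -2x_2^{3} to the remainder.
  leading term x_2^{2}: no divisor's leading term divides it; move \tfrac{5}{2}x_2^{2} to the remainder.
  leading term x_2: no divisor's leading term divides it; move 10x_2 to the remainder.
  remainder -2x_2^{3} + \tfrac{5}{2}x_2^{2} + 10x_2 ≠ 0; add h_3 = -2x_2^{3} + \tfrac{5}{2}x_2^{2} + 10x_2 to the basis.

S(f_1,h_3): leading monomials are coprime, so the S-polynomial reduces to 0 (Buchberger's first criterion).
S(f_2,h_3): lcm = x_1x_2^{3}. S = \tfrac{5}{4}x_1x_2^{2} + 5x_1x_2 - \tfrac{5}{2}x_2^{4} - 5x_2^{3}.
  leading term x_1x_2^{2}: subtract (\tfrac{5}{16}x_2^{2})·f_1 from \tfrac{5}{4}x_1x_2^{2} + 5x_1x_2 - \tfrac{5}{2}x_2^{4} - 5x_2^{3} → 5x_1x_2 - 5x_2^{3} - \tfrac{25}{4}x_2^{2}
  leading term x_1x_2: subtract (\tfrac{5}{4}x_2)·f_1 from 5x_1x_2 - 5x_2^{3} - \tfrac{25}{4}x_2^{2} → 5x_2^{3} - \tfrac{25}{4}x_2^{2} - 25x_2
  leading term x_2^{3}: subtract (-\tfrac{5}{2})·h_3 from 5x_2^{3} - \tfrac{25}{4}x_2^{2} - 25x_2 → 0
  remainder 0.

Every S-polynomial of the final basis reduces to 0, so we have a Gröbner basis.
Inter-reduce: drop elements whose leading term is divisible by another's, tail-reduce, and make monic.
Reduced Gröbner basis: {x_1 - 2x_2^{2} + 5, x_2^{3} - \tfrac{5}{4}x_2^{2} - 5x_2}.

From the last basis element, x_2^{3} - \tfrac{5}{4}x_2^{2} - 5x_2 = 0, so x_2 takes values in {0, 5/8 - sqrt(345)/8, 5/8 + sqrt(345)/8}. Each choice, substituted upward through the basis, yields the corresponding point(s) of the solution set.
  x_2 = 0: the earlier basis element becomes x_1 + 5 = 0, giving x_1 = -5 — point (-5, 0).
  x_2 = 5/8 - sqrt(345)/8: the earlier basis element becomes x_1 - 105/16 + 5*sqrt(345)/16 = 0, giving x_1 = 105/16 - 5*sqrt(345)/16 — point (105/16 - 5*sqrt(345)/16, 5/8 - sqrt(345)/8).
  x_2 = 5/8 + sqrt(345)/8: the earlier basis element becomes x_1 - 105/16 - 5*sqrt(345)/16 = 0, giving x_1 = 5*sqrt(345)/16 + 105/16 — point (5*sqrt(345)/16 + 105/16, 5/8 + sqrt(345)/8).
Check: every point annihilates each of the original generators.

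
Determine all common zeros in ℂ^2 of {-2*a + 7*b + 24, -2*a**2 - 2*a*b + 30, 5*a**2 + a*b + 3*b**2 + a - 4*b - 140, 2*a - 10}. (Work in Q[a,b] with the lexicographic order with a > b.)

Compute a lex Gröbner basis by Buchberger's algorithm.
f_1 = -2*a + 7*b + 24, LT = a.
f_2 = -2*a**2 - 2*a*b + 30, LT = a**2.
f_3 = 5*a**2 + a*b + a + 3*b**2 - 4*b - 140, LT = a**2.
f_4 = 2*a - 10, LT = a.

S(f_1,f_2): lcm = a**2. S = -9/2*a*b - 12*a + 15.
  leading term a*b: subtract (9/4*b)·f_1 from -9/2*a*b - 12*a + 15 → -12*a - 63/4*b**2 - 54*b + 15
  leading term a: subtract (6)·f_1 from -12*a - 63/4*b**2 - 54*b + 15 → -63/4*b**2 - 96*b - 129
  leading term b**2: no divisor's leading term divides it; move -63/4*b**2 to the remainder.
  leading term b: no divisor's leading term divides it; move -96*b to the remainder.
  leading term 1: no divisor's leading term divides it; move -129 to the remainder.
  remainder -63/4*b**2 - 96*b - 129 ≠ 0; add h_5 = -63/4*b**2 - 96*b - 129 to the basis.

S(f_1,f_3): lcm = a**2. S = -37/10*a*b - 61/5*a - 3/5*b**2 + 4/5*b + 28.
  leading term a*b: subtract (37/20*b)·f_1 from -37/10*a*b - 61/5*a - 3/5*b**2 + 4/5*b + 28 → -61/5*a - 271/20*b**2 - 218/5*b + 28
  leading term a: subtract (61/10)·f_1 from -61/5*a - 271/20*b**2 - 218/5*b + 28 → -271/20*b**2 - 863/10*b - 592/5
  leading term b**2: subtract (271/315)·h_5 from -271/20*b**2 - 863/10*b - 592/5 → -779/210*b - 779/105
  leading term b: no divisor's leading term divides it; move -779/210*b to the remainder.
  leading term 1: no divisor's leading term divides it; move -779/105 to the remainder.
  remainder -779/210*b - 779/105 ≠ 0; add h_6 = -779/210*b - 779/105 to the basis.

The other S-polynomials (S(f_1,f_4), S(f_2,f_3), S(f_2,f_4), S(f_3,f_4), S(f_1,h_5), S(f_2,h_5), S(f_3,h_5), S(f_4,h_5), S(f_1,h_6), S(f_2,h_6), S(f_3,h_6), S(f_4,h_6), S(h_5,h_6)) all reduce to 0 modulo the current basis, so we have a Gröbner basis.
Inter-reduce: drop elements whose leading term is divisible by another's, tail-reduce, and make monic.
Reduced Gröbner basis: {a - 5, b + 2}.

Elimination: the polynomial b + 2 lies in the elimination ideal for b, so b ∈ {-2}. For each such b, the remaining basis elements (now univariate) give the rest of the solution.
  b = -2: the earlier basis element becomes a - 5 = 0, giving a = 5 — point (5, -2).

{(5, -2)}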